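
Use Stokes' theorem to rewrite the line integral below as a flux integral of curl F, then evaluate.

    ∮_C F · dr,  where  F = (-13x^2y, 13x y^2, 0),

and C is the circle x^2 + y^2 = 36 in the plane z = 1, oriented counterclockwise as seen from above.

Let S be the flat disk x^2 + y^2 ≤ 36 in the plane z = 1, with upward unit normal n̂ = ẑ. By Stokes' theorem,

    ∮_C F · dr = ∬_S (∇ × F) · n̂ dS = ∬_D (curl F)_z dA,

where D is the disk x^2 + y^2 ≤ 36.

Compute the curl of F = (-13x^2y, 13x y^2, 0):
    (∇ × F)_x = ∂F_z/∂y - ∂F_y/∂z = 0,
    (∇ × F)_y = ∂F_x/∂z - ∂F_z/∂x = 0,
    (∇ × F)_z = ∂F_y/∂x - ∂F_x/∂y = 13x^2 + 13y^2.

On z = 1, (curl F)_z = 13x^2 + 13y^2.

Convert to polar (x = r cos θ, y = r sin θ, dA = r dr dθ); the integrand becomes 13r^2, so

    ∬_D (curl F)_z dA = ∫_0^{2π} ∫_0^{6} (13r^2) · r dr dθ.

Inner (r from 0 to 6): 4212.
Outer (θ from 0 to 2π): 8424π.

Therefore ∮_C F · dr = 8424π.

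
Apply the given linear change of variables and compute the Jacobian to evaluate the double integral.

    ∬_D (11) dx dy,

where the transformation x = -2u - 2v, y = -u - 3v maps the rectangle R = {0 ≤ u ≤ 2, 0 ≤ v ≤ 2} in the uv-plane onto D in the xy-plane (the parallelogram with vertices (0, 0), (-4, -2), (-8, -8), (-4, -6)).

Compute the Jacobian determinant of (x, y) with respect to (u, v):

    ∂(x,y)/∂(u,v) = | -2  -2 | = (-2)(-3) - (-2)(-1) = 4.
                   | -1  -3 |

Its absolute value is |J| = 4 (the area scaling factor).

Substituting x = -2u - 2v, y = -u - 3v into the integrand,

    11 → 11,

so the integral becomes

    ∬_R (11) · |J| du dv = ∫_0^2 ∫_0^2 (44) dv du.

Inner (v): 88.
Outer (u): 176.

Therefore ∬_D (11) dx dy = 176.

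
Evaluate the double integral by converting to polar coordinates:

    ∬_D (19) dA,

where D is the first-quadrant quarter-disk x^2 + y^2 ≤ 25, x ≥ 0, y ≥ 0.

The region D is 0 ≤ r ≤ 5, 0 ≤ θ ≤ π/2 in polar coordinates, where x = r cos(θ), y = r sin(θ), and dA = r dr dθ.

Under the substitution, the integrand becomes 19, so

    ∬_D (19) dA = ∫_{0}^{π/2} ∫_{0}^{5} (19) · r dr dθ.

Inner integral (in r): ∫_{0}^{5} (19) · r dr = 475/2.

Outer integral (in θ): ∫_{0}^{π/2} (475/2) dθ = 475π/4.

Therefore ∬_D (19) dA = 475π/4.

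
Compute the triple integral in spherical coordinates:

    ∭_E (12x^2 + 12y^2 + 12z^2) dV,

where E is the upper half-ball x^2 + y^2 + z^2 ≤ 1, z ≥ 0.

In spherical coordinates, x = ρ sin(φ) cos(θ), y = ρ sin(φ) sin(θ), z = ρ cos(φ), and dV = ρ^2 sin(φ) dρ dφ dθ.

The integrand becomes 12ρ^2, so

    ∭_E (12x^2 + 12y^2 + 12z^2) dV = ∫_{0}^{2π} ∫_{0}^{π/2} ∫_{0}^{1} (12ρ^2) · ρ^2 sin(φ) dρ dφ dθ.

Inner (ρ): 12sin(φ)/5.
Middle (φ): 12/5.
Outer (θ): 24π/5.

Therefore the triple integral equals 24π/5.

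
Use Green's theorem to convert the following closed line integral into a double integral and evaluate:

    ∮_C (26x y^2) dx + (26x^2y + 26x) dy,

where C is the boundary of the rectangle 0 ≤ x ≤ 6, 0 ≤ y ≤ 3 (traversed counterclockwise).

Green's theorem converts the closed line integral into a double integral over the enclosed region D:

    ∮_C P dx + Q dy = ∬_D (∂Q/∂x - ∂P/∂y) dA.

Here P = 26x y^2, Q = 26x^2y + 26x, so

    ∂Q/∂x = 52x y + 26,    ∂P/∂y = 52x y,
    ∂Q/∂x - ∂P/∂y = 26.

D is the region 0 ≤ x ≤ 6, 0 ≤ y ≤ 3. Evaluating the double integral:

    ∬_D (26) dA = ∫_0^{6} ∫_0^{3} (26) dy dx.

Inner (y from 0 to 3): 78.
Outer (x from 0 to 6): 468.

Therefore ∮_C P dx + Q dy = 468.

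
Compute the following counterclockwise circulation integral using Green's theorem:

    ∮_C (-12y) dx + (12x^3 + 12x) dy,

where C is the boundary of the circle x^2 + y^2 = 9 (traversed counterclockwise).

Green's theorem converts the closed line integral into a double integral over the enclosed region D:

    ∮_C P dx + Q dy = ∬_D (∂Q/∂x - ∂P/∂y) dA.

Here P = -12y, Q = 12x^3 + 12x, so

    ∂Q/∂x = 36x^2 + 12,    ∂P/∂y = -12,
    ∂Q/∂x - ∂P/∂y = 36x^2 + 24.

D is the region x^2 + y^2 ≤ 9. Evaluating the double integral:

In polar coordinates (x = r cos θ, y = r sin θ, dA = r dr dθ) the integrand becomes 36r^2cos(θ)^2 + 24, so

    ∬_D (36x^2 + 24) dA = ∫_0^{2π} ∫_0^{3} (36r^2cos(θ)^2 + 24) · r dr dθ.

Inner (r from 0 to 3): 729cos(θ)^2 + 108.
Outer (θ from 0 to 2π): 945π.

Therefore ∮_C P dx + Q dy = 945π.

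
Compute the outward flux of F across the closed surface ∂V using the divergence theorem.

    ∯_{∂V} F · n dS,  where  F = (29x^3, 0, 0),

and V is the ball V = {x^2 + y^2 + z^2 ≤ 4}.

By the divergence theorem,

    ∯_{∂V} F · n dS = ∭_V (∇ · F) dV.

Compute the divergence:
    ∇ · F = ∂F_x/∂x + ∂F_y/∂y + ∂F_z/∂z = 87x^2 + 0 + 0 = 87x^2.

In spherical coordinates, x = ρ sin(φ) cos(θ), y = ρ sin(φ) sin(θ), z = ρ cos(φ), dV = ρ^2 sin(φ) dρ dφ dθ, with 0 ≤ ρ ≤ 2, 0 ≤ φ ≤ π, 0 ≤ θ ≤ 2π.

The integrand, after substitution and multiplying by the volume element, becomes (87ρ^2sin(φ)^2cos(θ)^2) · ρ^2 sin(φ), so

    ∭_V (∇·F) dV = ∫_0^{2π} ∫_0^{π} ∫_0^{2} (87ρ^2sin(φ)^2cos(θ)^2) · ρ^2 sin(φ) dρ dφ dθ.

Inner (ρ from 0 to 2): 2784sin(φ)^3cos(θ)^2/5.
Middle (φ from 0 to π): 3712cos(θ)^2/5.
Outer (θ from 0 to 2π): 3712π/5.

Therefore ∯_{∂V} F · n dS = 3712π/5.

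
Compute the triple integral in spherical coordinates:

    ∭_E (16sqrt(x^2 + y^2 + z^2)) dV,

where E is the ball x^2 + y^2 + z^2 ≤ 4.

In spherical coordinates, x = ρ sin(φ) cos(θ), y = ρ sin(φ) sin(θ), z = ρ cos(φ), and dV = ρ^2 sin(φ) dρ dφ dθ.

The integrand becomes 16ρ, so

    ∭_E (16sqrt(x^2 + y^2 + z^2)) dV = ∫_{0}^{2π} ∫_{0}^{π} ∫_{0}^{2} (16ρ) · ρ^2 sin(φ) dρ dφ dθ.

Inner (ρ): 64sin(φ).
Middle (φ): 128.
Outer (θ): 256π.

Therefore the triple integral equals 256π.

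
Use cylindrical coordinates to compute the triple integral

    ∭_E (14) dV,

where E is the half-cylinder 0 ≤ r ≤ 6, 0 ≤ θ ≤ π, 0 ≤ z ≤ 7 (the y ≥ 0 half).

In cylindrical coordinates, x = r cos(θ), y = r sin(θ), z = z, and dV = r dr dθ dz.

The integrand becomes 14, so

    ∭_E (14) dV = ∫_{0}^{π} ∫_{0}^{6} ∫_{0}^{7} (14) · r dz dr dθ.

Inner (z): 98r.
Middle (r from 0 to 6): 1764.
Outer (θ): 1764π.

Therefore the triple integral equals 1764π.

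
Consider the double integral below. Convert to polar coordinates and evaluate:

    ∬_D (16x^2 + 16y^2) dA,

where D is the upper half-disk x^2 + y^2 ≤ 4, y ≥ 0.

The region D is 0 ≤ r ≤ 2, 0 ≤ θ ≤ π in polar coordinates, where x = r cos(θ), y = r sin(θ), and dA = r dr dθ.

Under the substitution, the integrand becomes 16r^2, so

    ∬_D (16x^2 + 16y^2) dA = ∫_{0}^{π} ∫_{0}^{2} (16r^2) · r dr dθ.

Inner integral (in r): ∫_{0}^{2} (16r^2) · r dr = 64.

Outer integral (in θ): ∫_{0}^{π} (64) dθ = 64π.

Therefore ∬_D (16x^2 + 16y^2) dA = 64π.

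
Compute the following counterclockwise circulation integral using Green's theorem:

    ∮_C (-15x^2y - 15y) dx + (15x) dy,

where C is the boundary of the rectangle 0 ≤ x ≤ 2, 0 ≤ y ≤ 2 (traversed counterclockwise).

Green's theorem converts the closed line integral into a double integral over the enclosed region D:

    ∮_C P dx + Q dy = ∬_D (∂Q/∂x - ∂P/∂y) dA.

Here P = -15x^2y - 15y, Q = 15x, so

    ∂Q/∂x = 15,    ∂P/∂y = -15x^2 - 15,
    ∂Q/∂x - ∂P/∂y = 15x^2 + 30.

D is the region 0 ≤ x ≤ 2, 0 ≤ y ≤ 2. Evaluating the double integral:

    ∬_D (15x^2 + 30) dA = ∫_0^{2} ∫_0^{2} (15x^2 + 30) dy dx.

Inner (y from 0 to 2): 30x^2 + 60.
Outer (x from 0 to 2): 200.

Therefore ∮_C P dx + Q dy = 200.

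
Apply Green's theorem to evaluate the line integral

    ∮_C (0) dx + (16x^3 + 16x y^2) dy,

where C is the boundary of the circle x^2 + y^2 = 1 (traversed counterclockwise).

Green's theorem converts the closed line integral into a double integral over the enclosed region D:

    ∮_C P dx + Q dy = ∬_D (∂Q/∂x - ∂P/∂y) dA.

Here P = 0, Q = 16x^3 + 16x y^2, so

    ∂Q/∂x = 48x^2 + 16y^2,    ∂P/∂y = 0,
    ∂Q/∂x - ∂P/∂y = 48x^2 + 16y^2.

D is the region x^2 + y^2 ≤ 1. Evaluating the double integral:

In polar coordinates (x = r cos θ, y = r sin θ, dA = r dr dθ) the integrand becomes 16r^2(cos(2θ) + 2), so

    ∬_D (48x^2 + 16y^2) dA = ∫_0^{2π} ∫_0^{1} (16r^2(cos(2θ) + 2)) · r dr dθ.

Inner (r from 0 to 1): 4cos(2θ) + 8.
Outer (θ from 0 to 2π): 16π.

Therefore ∮_C P dx + Q dy = 16π.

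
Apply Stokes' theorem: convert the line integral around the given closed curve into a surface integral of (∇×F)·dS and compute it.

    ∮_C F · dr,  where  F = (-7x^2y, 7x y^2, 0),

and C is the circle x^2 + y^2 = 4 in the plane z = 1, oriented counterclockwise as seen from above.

Let S be the flat disk x^2 + y^2 ≤ 4 in the plane z = 1, with upward unit normal n̂ = ẑ. By Stokes' theorem,

    ∮_C F · dr = ∬_S (∇ × F) · n̂ dS = ∬_D (curl F)_z dA,

where D is the disk x^2 + y^2 ≤ 4.

Compute the curl of F = (-7x^2y, 7x y^2, 0):
    (∇ × F)_x = ∂F_z/∂y - ∂F_y/∂z = 0,
    (∇ × F)_y = ∂F_x/∂z - ∂F_z/∂x = 0,
    (∇ × F)_z = ∂F_y/∂x - ∂F_x/∂y = 7x^2 + 7y^2.

On z = 1, (curl F)_z = 7x^2 + 7y^2.

Convert to polar (x = r cos θ, y = r sin θ, dA = r dr dθ); the integrand becomes 7r^2, so

    ∬_D (curl F)_z dA = ∫_0^{2π} ∫_0^{2} (7r^2) · r dr dθ.

Inner (r from 0 to 2): 28.
Outer (θ from 0 to 2π): 56π.

Therefore ∮_C F · dr = 56π.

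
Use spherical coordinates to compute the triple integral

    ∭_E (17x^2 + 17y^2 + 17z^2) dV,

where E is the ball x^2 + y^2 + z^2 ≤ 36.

In spherical coordinates, x = ρ sin(φ) cos(θ), y = ρ sin(φ) sin(θ), z = ρ cos(φ), and dV = ρ^2 sin(φ) dρ dφ dθ.

The integrand becomes 17ρ^2, so

    ∭_E (17x^2 + 17y^2 + 17z^2) dV = ∫_{0}^{2π} ∫_{0}^{π} ∫_{0}^{6} (17ρ^2) · ρ^2 sin(φ) dρ dφ dθ.

Inner (ρ): 132192sin(φ)/5.
Middle (φ): 264384/5.
Outer (θ): 528768π/5.

Therefore the triple integral equals 528768π/5.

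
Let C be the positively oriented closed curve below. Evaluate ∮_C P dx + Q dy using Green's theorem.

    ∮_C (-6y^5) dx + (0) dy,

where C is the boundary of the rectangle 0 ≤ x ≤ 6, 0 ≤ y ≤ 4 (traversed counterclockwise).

Green's theorem converts the closed line integral into a double integral over the enclosed region D:

    ∮_C P dx + Q dy = ∬_D (∂Q/∂x - ∂P/∂y) dA.

Here P = -6y^5, Q = 0, so

    ∂Q/∂x = 0,    ∂P/∂y = -30y^4,
    ∂Q/∂x - ∂P/∂y = 30y^4.

D is the region 0 ≤ x ≤ 6, 0 ≤ y ≤ 4. Evaluating the double integral:

    ∬_D (30y^4) dA = ∫_0^{6} ∫_0^{4} (30y^4) dy dx.

Inner (y from 0 to 4): 6144.
Outer (x from 0 to 6): 36864.

Therefore ∮_C P dx + Q dy = 36864.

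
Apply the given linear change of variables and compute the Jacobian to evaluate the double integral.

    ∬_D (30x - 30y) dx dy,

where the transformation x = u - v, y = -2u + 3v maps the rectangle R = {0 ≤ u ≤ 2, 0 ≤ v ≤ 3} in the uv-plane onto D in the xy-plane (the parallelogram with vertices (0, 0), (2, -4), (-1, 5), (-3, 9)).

Compute the Jacobian determinant of (x, y) with respect to (u, v):

    ∂(x,y)/∂(u,v) = | 1  -1 | = (1)(3) - (-1)(-2) = 1.
                   | -2  3 |

Its absolute value is |J| = 1 (the area scaling factor).

Substituting x = u - v, y = -2u + 3v into the integrand,

    30x - 30y → 90u - 120v,

so the integral becomes

    ∬_R (90u - 120v) · |J| du dv = ∫_0^2 ∫_0^3 (90u - 120v) dv du.

Inner (v): 270u - 540.
Outer (u): -540.

Therefore ∬_D (30x - 30y) dx dy = -540.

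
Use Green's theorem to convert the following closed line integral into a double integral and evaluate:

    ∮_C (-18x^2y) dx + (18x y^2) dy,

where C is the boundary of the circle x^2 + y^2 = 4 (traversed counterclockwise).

Green's theorem converts the closed line integral into a double integral over the enclosed region D:

    ∮_C P dx + Q dy = ∬_D (∂Q/∂x - ∂P/∂y) dA.

Here P = -18x^2y, Q = 18x y^2, so

    ∂Q/∂x = 18y^2,    ∂P/∂y = -18x^2,
    ∂Q/∂x - ∂P/∂y = 18x^2 + 18y^2.

D is the region x^2 + y^2 ≤ 4. Evaluating the double integral:

In polar coordinates (x = r cos θ, y = r sin θ, dA = r dr dθ) the integrand becomes 18r^2, so

    ∬_D (18x^2 + 18y^2) dA = ∫_0^{2π} ∫_0^{2} (18r^2) · r dr dθ.

Inner (r from 0 to 2): 72.
Outer (θ from 0 to 2π): 144π.

Therefore ∮_C P dx + Q dy = 144π.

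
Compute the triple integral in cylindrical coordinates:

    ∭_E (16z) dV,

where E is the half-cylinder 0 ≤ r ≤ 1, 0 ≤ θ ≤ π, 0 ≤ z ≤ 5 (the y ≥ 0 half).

In cylindrical coordinates, x = r cos(θ), y = r sin(θ), z = z, and dV = r dr dθ dz.

The integrand becomes 16z, so

    ∭_E (16z) dV = ∫_{0}^{π} ∫_{0}^{1} ∫_{0}^{5} (16z) · r dz dr dθ.

Inner (z): 200r.
Middle (r from 0 to 1): 100.
Outer (θ): 100π.

Therefore the triple integral equals 100π.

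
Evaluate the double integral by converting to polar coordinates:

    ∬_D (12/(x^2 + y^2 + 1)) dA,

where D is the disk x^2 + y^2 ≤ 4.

The region D is 0 ≤ r ≤ 2, 0 ≤ θ ≤ 2π in polar coordinates, where x = r cos(θ), y = r sin(θ), and dA = r dr dθ.

Under the substitution, the integrand becomes 12/(r^2 + 1), so

    ∬_D (12/(x^2 + y^2 + 1)) dA = ∫_{0}^{2π} ∫_{0}^{2} (12/(r^2 + 1)) · r dr dθ.

Inner integral (in r): ∫_{0}^{2} (12/(r^2 + 1)) · r dr = log(15625).

Outer integral (in θ): ∫_{0}^{2π} (log(15625)) dθ = 12π log(5).

Therefore ∬_D (12/(x^2 + y^2 + 1)) dA = 12π log(5).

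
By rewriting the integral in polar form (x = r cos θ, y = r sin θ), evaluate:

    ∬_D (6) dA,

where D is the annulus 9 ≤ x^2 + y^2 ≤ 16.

The region D is 3 ≤ r ≤ 4, 0 ≤ θ ≤ 2π in polar coordinates, where x = r cos(θ), y = r sin(θ), and dA = r dr dθ.

Under the substitution, the integrand becomes 6, so

    ∬_D (6) dA = ∫_{0}^{2π} ∫_{3}^{4} (6) · r dr dθ.

Inner integral (in r): ∫_{3}^{4} (6) · r dr = 21.

Outer integral (in θ): ∫_{0}^{2π} (21) dθ = 42π.

Therefore ∬_D (6) dA = 42π.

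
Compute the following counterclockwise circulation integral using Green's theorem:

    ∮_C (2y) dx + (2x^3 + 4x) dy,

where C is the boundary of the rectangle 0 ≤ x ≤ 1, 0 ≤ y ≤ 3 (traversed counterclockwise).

Green's theorem converts the closed line integral into a double integral over the enclosed region D:

    ∮_C P dx + Q dy = ∬_D (∂Q/∂x - ∂P/∂y) dA.

Here P = 2y, Q = 2x^3 + 4x, so

    ∂Q/∂x = 6x^2 + 4,    ∂P/∂y = 2,
    ∂Q/∂x - ∂P/∂y = 6x^2 + 2.

D is the region 0 ≤ x ≤ 1, 0 ≤ y ≤ 3. Evaluating the double integral:

    ∬_D (6x^2 + 2) dA = ∫_0^{1} ∫_0^{3} (6x^2 + 2) dy dx.

Inner (y from 0 to 3): 18x^2 + 6.
Outer (x from 0 to 1): 12.

Therefore ∮_C P dx + Q dy = 12.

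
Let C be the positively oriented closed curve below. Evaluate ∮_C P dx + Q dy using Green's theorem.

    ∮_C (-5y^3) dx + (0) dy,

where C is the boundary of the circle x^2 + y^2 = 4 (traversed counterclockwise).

Green's theorem converts the closed line integral into a double integral over the enclosed region D:

    ∮_C P dx + Q dy = ∬_D (∂Q/∂x - ∂P/∂y) dA.

Here P = -5y^3, Q = 0, so

    ∂Q/∂x = 0,    ∂P/∂y = -15y^2,
    ∂Q/∂x - ∂P/∂y = 15y^2.

D is the region x^2 + y^2 ≤ 4. Evaluating the double integral:

In polar coordinates (x = r cos θ, y = r sin θ, dA = r dr dθ) the integrand becomes 15r^2sin(θ)^2, so

    ∬_D (15y^2) dA = ∫_0^{2π} ∫_0^{2} (15r^2sin(θ)^2) · r dr dθ.

Inner (r from 0 to 2): 60sin(θ)^2.
Outer (θ from 0 to 2π): 60π.

Therefore ∮_C P dx + Q dy = 60π.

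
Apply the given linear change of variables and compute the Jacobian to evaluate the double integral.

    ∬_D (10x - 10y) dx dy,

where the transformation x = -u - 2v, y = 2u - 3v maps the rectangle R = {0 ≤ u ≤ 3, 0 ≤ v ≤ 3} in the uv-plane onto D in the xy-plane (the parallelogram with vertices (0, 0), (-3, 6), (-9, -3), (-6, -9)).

Compute the Jacobian determinant of (x, y) with respect to (u, v):

    ∂(x,y)/∂(u,v) = | -1  -2 | = (-1)(-3) - (-2)(2) = 7.
                   | 2  -3 |

Its absolute value is |J| = 7 (the area scaling factor).

Substituting x = -u - 2v, y = 2u - 3v into the integrand,

    10x - 10y → -30u + 10v,

so the integral becomes

    ∬_R (-30u + 10v) · |J| du dv = ∫_0^3 ∫_0^3 (-210u + 70v) dv du.

Inner (v): 315 - 630u.
Outer (u): -1890.

Therefore ∬_D (10x - 10y) dx dy = -1890.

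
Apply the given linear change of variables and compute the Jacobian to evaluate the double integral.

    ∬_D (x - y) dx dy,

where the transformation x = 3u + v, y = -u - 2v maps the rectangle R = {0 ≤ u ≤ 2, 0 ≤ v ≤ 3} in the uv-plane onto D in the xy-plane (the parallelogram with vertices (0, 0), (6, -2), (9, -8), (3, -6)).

Compute the Jacobian determinant of (x, y) with respect to (u, v):

    ∂(x,y)/∂(u,v) = | 3  1 | = (3)(-2) - (1)(-1) = -5.
                   | -1  -2 |

Its absolute value is |J| = 5 (the area scaling factor).

Substituting x = 3u + v, y = -u - 2v into the integrand,

    x - y → 4u + 3v,

so the integral becomes

    ∬_R (4u + 3v) · |J| du dv = ∫_0^2 ∫_0^3 (20u + 15v) dv du.

Inner (v): 60u + 135/2.
Outer (u): 255.

Therefore ∬_D (x - y) dx dy = 255.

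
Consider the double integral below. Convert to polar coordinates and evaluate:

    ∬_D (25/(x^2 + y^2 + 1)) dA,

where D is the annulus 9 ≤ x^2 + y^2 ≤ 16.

The region D is 3 ≤ r ≤ 4, 0 ≤ θ ≤ 2π in polar coordinates, where x = r cos(θ), y = r sin(θ), and dA = r dr dθ.

Under the substitution, the integrand becomes 25/(r^2 + 1), so

    ∬_D (25/(x^2 + y^2 + 1)) dA = ∫_{0}^{2π} ∫_{3}^{4} (25/(r^2 + 1)) · r dr dθ.

Inner integral (in r): ∫_{3}^{4} (25/(r^2 + 1)) · r dr = log(582622237229761sqrt(170)/10000000000000).

Outer integral (in θ): ∫_{0}^{2π} (log(582622237229761sqrt(170)/10000000000000)) dθ = log((582622237229761sqrt(170)/10000000000000)^(2π)).

Therefore ∬_D (25/(x^2 + y^2 + 1)) dA = log((582622237229761sqrt(170)/10000000000000)^(2π)).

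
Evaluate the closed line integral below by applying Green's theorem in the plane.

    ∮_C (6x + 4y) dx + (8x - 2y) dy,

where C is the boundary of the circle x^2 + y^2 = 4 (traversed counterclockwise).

Green's theorem converts the closed line integral into a double integral over the enclosed region D:

    ∮_C P dx + Q dy = ∬_D (∂Q/∂x - ∂P/∂y) dA.

Here P = 6x + 4y, Q = 8x - 2y, so

    ∂Q/∂x = 8,    ∂P/∂y = 4,
    ∂Q/∂x - ∂P/∂y = 4.

D is the region x^2 + y^2 ≤ 4. Evaluating the double integral:

In polar coordinates (x = r cos θ, y = r sin θ, dA = r dr dθ) the integrand becomes 4, so

    ∬_D (4) dA = ∫_0^{2π} ∫_0^{2} (4) · r dr dθ.

Inner (r from 0 to 2): 8.
Outer (θ from 0 to 2π): 16π.

Therefore ∮_C P dx + Q dy = 16π.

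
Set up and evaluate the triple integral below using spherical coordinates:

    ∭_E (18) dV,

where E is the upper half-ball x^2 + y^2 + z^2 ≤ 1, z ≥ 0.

In spherical coordinates, x = ρ sin(φ) cos(θ), y = ρ sin(φ) sin(θ), z = ρ cos(φ), and dV = ρ^2 sin(φ) dρ dφ dθ.

The integrand becomes 18, so

    ∭_E (18) dV = ∫_{0}^{2π} ∫_{0}^{π/2} ∫_{0}^{1} (18) · ρ^2 sin(φ) dρ dφ dθ.

Inner (ρ): 6sin(φ).
Middle (φ): 6.
Outer (θ): 12π.

Therefore the triple integral equals 12π.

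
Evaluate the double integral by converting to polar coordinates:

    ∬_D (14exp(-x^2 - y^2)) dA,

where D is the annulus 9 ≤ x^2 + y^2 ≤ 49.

The region D is 3 ≤ r ≤ 7, 0 ≤ θ ≤ 2π in polar coordinates, where x = r cos(θ), y = r sin(θ), and dA = r dr dθ.

Under the substitution, the integrand becomes 14exp(-r^2), so

    ∬_D (14exp(-x^2 - y^2)) dA = ∫_{0}^{2π} ∫_{3}^{7} (14exp(-r^2)) · r dr dθ.

Inner integral (in r): ∫_{3}^{7} (14exp(-r^2)) · r dr = -(7 - 7exp(40))exp(-49).

Outer integral (in θ): ∫_{0}^{2π} (-(7 - 7exp(40))exp(-49)) dθ = -14π (1 - exp(40))exp(-49).

Therefore ∬_D (14exp(-x^2 - y^2)) dA = -14π (1 - exp(40))exp(-49).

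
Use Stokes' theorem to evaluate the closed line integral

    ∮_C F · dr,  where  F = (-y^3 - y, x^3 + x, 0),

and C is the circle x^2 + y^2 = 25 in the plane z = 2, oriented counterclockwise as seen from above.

Let S be the flat disk x^2 + y^2 ≤ 25 in the plane z = 2, with upward unit normal n̂ = ẑ. By Stokes' theorem,

    ∮_C F · dr = ∬_S (∇ × F) · n̂ dS = ∬_D (curl F)_z dA,

where D is the disk x^2 + y^2 ≤ 25.

Compute the curl of F = (-y^3 - y, x^3 + x, 0):
    (∇ × F)_x = ∂F_z/∂y - ∂F_y/∂z = 0,
    (∇ × F)_y = ∂F_x/∂z - ∂F_z/∂x = 0,
    (∇ × F)_z = ∂F_y/∂x - ∂F_x/∂y = 3x^2 + 3y^2 + 2.

On z = 2, (curl F)_z = 3x^2 + 3y^2 + 2.

Convert to polar (x = r cos θ, y = r sin θ, dA = r dr dθ); the integrand becomes 3r^2 + 2, so

    ∬_D (curl F)_z dA = ∫_0^{2π} ∫_0^{5} (3r^2 + 2) · r dr dθ.

Inner (r from 0 to 5): 1975/4.
Outer (θ from 0 to 2π): 1975π/2.

Therefore ∮_C F · dr = 1975π/2.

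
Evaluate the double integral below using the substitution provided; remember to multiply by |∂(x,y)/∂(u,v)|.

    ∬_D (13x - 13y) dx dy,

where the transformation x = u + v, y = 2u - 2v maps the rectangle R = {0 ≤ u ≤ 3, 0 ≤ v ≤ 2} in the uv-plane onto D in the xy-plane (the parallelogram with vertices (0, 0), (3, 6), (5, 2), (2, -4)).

Compute the Jacobian determinant of (x, y) with respect to (u, v):

    ∂(x,y)/∂(u,v) = | 1  1 | = (1)(-2) - (1)(2) = -4.
                   | 2  -2 |

Its absolute value is |J| = 4 (the area scaling factor).

Substituting x = u + v, y = 2u - 2v into the integrand,

    13x - 13y → -13u + 39v,

so the integral becomes

    ∬_R (-13u + 39v) · |J| du dv = ∫_0^3 ∫_0^2 (-52u + 156v) dv du.

Inner (v): 312 - 104u.
Outer (u): 468.

Therefore ∬_D (13x - 13y) dx dy = 468.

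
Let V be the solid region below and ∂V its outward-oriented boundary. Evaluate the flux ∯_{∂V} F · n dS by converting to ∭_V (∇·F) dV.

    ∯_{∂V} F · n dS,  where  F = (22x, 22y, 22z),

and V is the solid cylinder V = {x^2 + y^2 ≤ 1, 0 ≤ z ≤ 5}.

By the divergence theorem,

    ∯_{∂V} F · n dS = ∭_V (∇ · F) dV.

Compute the divergence:
    ∇ · F = ∂F_x/∂x + ∂F_y/∂y + ∂F_z/∂z = 22 + 22 + 22 = 66.

In cylindrical coordinates, x = r cos(θ), y = r sin(θ), z = z, dV = r dr dθ dz, with 0 ≤ r ≤ 1, 0 ≤ θ ≤ 2π, 0 ≤ z ≤ 5.

The integrand, after substitution and multiplying by the volume element, becomes (66) · r, so

    ∭_V (∇·F) dV = ∫_0^{2π} ∫_0^{1} ∫_0^{5} (66) · r dz dr dθ.

Inner (z from 0 to 5): 330r.
Middle (r from 0 to 1): 165.
Outer (θ from 0 to 2π): 330π.

Therefore ∯_{∂V} F · n dS = 330π.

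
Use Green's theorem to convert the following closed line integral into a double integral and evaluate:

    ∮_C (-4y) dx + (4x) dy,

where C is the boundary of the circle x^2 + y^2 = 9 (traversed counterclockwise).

Green's theorem converts the closed line integral into a double integral over the enclosed region D:

    ∮_C P dx + Q dy = ∬_D (∂Q/∂x - ∂P/∂y) dA.

Here P = -4y, Q = 4x, so

    ∂Q/∂x = 4,    ∂P/∂y = -4,
    ∂Q/∂x - ∂P/∂y = 8.

D is the region x^2 + y^2 ≤ 9. Evaluating the double integral:

In polar coordinates (x = r cos θ, y = r sin θ, dA = r dr dθ) the integrand becomes 8, so

    ∬_D (8) dA = ∫_0^{2π} ∫_0^{3} (8) · r dr dθ.

Inner (r from 0 to 3): 36.
Outer (θ from 0 to 2π): 72π.

Therefore ∮_C P dx + Q dy = 72π.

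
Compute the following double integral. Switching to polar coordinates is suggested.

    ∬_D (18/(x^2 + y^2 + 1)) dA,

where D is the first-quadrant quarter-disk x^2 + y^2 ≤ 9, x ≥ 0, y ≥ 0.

The region D is 0 ≤ r ≤ 3, 0 ≤ θ ≤ π/2 in polar coordinates, where x = r cos(θ), y = r sin(θ), and dA = r dr dθ.

Under the substitution, the integrand becomes 18/(r^2 + 1), so

    ∬_D (18/(x^2 + y^2 + 1)) dA = ∫_{0}^{π/2} ∫_{0}^{3} (18/(r^2 + 1)) · r dr dθ.

Inner integral (in r): ∫_{0}^{3} (18/(r^2 + 1)) · r dr = log(1000000000).

Outer integral (in θ): ∫_{0}^{π/2} (log(1000000000)) dθ = log(1000000000^(π/2)).

Therefore ∬_D (18/(x^2 + y^2 + 1)) dA = log(1000000000^(π/2)).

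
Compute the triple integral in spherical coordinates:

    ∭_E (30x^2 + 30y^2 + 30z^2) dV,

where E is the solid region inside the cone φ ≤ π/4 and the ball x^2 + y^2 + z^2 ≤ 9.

In spherical coordinates, x = ρ sin(φ) cos(θ), y = ρ sin(φ) sin(θ), z = ρ cos(φ), and dV = ρ^2 sin(φ) dρ dφ dθ.

The integrand becomes 30ρ^2, so

    ∭_E (30x^2 + 30y^2 + 30z^2) dV = ∫_{0}^{2π} ∫_{0}^{π/4} ∫_{0}^{3} (30ρ^2) · ρ^2 sin(φ) dρ dφ dθ.

Inner (ρ): 1458sin(φ).
Middle (φ): 1458 - 729sqrt(2).
Outer (θ): 1458π (2 - sqrt(2)).

Therefore the triple integral equals 1458π (2 - sqrt(2)).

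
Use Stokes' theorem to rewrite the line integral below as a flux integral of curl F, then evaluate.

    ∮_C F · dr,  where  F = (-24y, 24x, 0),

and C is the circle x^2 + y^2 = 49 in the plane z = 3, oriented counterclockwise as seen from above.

Let S be the flat disk x^2 + y^2 ≤ 49 in the plane z = 3, with upward unit normal n̂ = ẑ. By Stokes' theorem,

    ∮_C F · dr = ∬_S (∇ × F) · n̂ dS = ∬_D (curl F)_z dA,

where D is the disk x^2 + y^2 ≤ 49.

Compute the curl of F = (-24y, 24x, 0):
    (∇ × F)_x = ∂F_z/∂y - ∂F_y/∂z = 0,
    (∇ × F)_y = ∂F_x/∂z - ∂F_z/∂x = 0,
    (∇ × F)_z = ∂F_y/∂x - ∂F_x/∂y = 48.

On z = 3, (curl F)_z = 48.

Convert to polar (x = r cos θ, y = r sin θ, dA = r dr dθ); the integrand becomes 48, so

    ∬_D (curl F)_z dA = ∫_0^{2π} ∫_0^{7} (48) · r dr dθ.

Inner (r from 0 to 7): 1176.
Outer (θ from 0 to 2π): 2352π.

Therefore ∮_C F · dr = 2352π.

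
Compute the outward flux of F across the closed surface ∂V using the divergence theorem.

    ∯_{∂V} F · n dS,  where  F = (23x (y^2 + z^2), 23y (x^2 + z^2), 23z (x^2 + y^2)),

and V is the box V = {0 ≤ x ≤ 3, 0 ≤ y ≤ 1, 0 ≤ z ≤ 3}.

By the divergence theorem,

    ∯_{∂V} F · n dS = ∭_V (∇ · F) dV.

Compute the divergence:
    ∇ · F = ∂F_x/∂x + ∂F_y/∂y + ∂F_z/∂z = 23y^2 + 23z^2 + 23x^2 + 23z^2 + 23x^2 + 23y^2 = 46x^2 + 46y^2 + 46z^2.

V is a rectangular box, so dV = dx dy dz with 0 ≤ x ≤ 3, 0 ≤ y ≤ 1, 0 ≤ z ≤ 3.

Integrate (46x^2 + 46y^2 + 46z^2) over V as an iterated integral:

    ∭_V (∇·F) dV = ∫_0^{3} ∫_0^{1} ∫_0^{3} (46x^2 + 46y^2 + 46z^2) dz dy dx.

Inner (z from 0 to 3): 138x^2 + 138y^2 + 414.
Middle (y from 0 to 1): 138x^2 + 460.
Outer (x from 0 to 3): 2622.

Therefore ∯_{∂V} F · n dS = 2622.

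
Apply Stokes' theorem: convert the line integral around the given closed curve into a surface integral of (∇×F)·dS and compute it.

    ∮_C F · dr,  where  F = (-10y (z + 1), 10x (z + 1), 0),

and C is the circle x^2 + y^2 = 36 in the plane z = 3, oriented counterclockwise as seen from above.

Let S be the flat disk x^2 + y^2 ≤ 36 in the plane z = 3, with upward unit normal n̂ = ẑ. By Stokes' theorem,

    ∮_C F · dr = ∬_S (∇ × F) · n̂ dS = ∬_D (curl F)_z dA,

where D is the disk x^2 + y^2 ≤ 36.

Compute the curl of F = (-10y (z + 1), 10x (z + 1), 0):
    (∇ × F)_x = ∂F_z/∂y - ∂F_y/∂z = -10x,
    (∇ × F)_y = ∂F_x/∂z - ∂F_z/∂x = -10y,
    (∇ × F)_z = ∂F_y/∂x - ∂F_x/∂y = 20z + 20.

On z = 3, (curl F)_z = 80.

Convert to polar (x = r cos θ, y = r sin θ, dA = r dr dθ); the integrand becomes 80, so

    ∬_D (curl F)_z dA = ∫_0^{2π} ∫_0^{6} (80) · r dr dθ.

Inner (r from 0 to 6): 1440.
Outer (θ from 0 to 2π): 2880π.

Therefore ∮_C F · dr = 2880π.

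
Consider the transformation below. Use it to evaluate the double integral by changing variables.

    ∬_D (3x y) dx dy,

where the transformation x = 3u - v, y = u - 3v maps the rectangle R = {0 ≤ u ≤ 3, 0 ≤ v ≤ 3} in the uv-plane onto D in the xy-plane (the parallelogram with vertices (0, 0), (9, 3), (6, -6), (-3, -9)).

Compute the Jacobian determinant of (x, y) with respect to (u, v):

    ∂(x,y)/∂(u,v) = | 3  -1 | = (3)(-3) - (-1)(1) = -8.
                   | 1  -3 |

Its absolute value is |J| = 8 (the area scaling factor).

Substituting x = 3u - v, y = u - 3v into the integrand,

    3x y → 9u^2 - 30u v + 9v^2,

so the integral becomes

    ∬_R (9u^2 - 30u v + 9v^2) · |J| du dv = ∫_0^3 ∫_0^3 (72u^2 - 240u v + 72v^2) dv du.

Inner (v): 216u^2 - 1080u + 648.
Outer (u): -972.

Therefore ∬_D (3x y) dx dy = -972.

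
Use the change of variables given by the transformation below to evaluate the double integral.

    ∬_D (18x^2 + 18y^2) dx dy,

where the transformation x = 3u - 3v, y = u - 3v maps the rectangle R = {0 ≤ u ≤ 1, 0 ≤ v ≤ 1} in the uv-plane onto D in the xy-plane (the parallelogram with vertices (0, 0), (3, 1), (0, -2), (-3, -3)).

Compute the Jacobian determinant of (x, y) with respect to (u, v):

    ∂(x,y)/∂(u,v) = | 3  -3 | = (3)(-3) - (-3)(1) = -6.
                   | 1  -3 |

Its absolute value is |J| = 6 (the area scaling factor).

Substituting x = 3u - 3v, y = u - 3v into the integrand,

    18x^2 + 18y^2 → 180u^2 - 432u v + 324v^2,

so the integral becomes

    ∬_R (180u^2 - 432u v + 324v^2) · |J| du dv = ∫_0^1 ∫_0^1 (1080u^2 - 2592u v + 1944v^2) dv du.

Inner (v): 1080u^2 - 1296u + 648.
Outer (u): 360.

Therefore ∬_D (18x^2 + 18y^2) dx dy = 360.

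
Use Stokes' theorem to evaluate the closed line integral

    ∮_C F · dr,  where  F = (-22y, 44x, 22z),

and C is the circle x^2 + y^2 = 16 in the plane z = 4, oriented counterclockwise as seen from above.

Let S be the flat disk x^2 + y^2 ≤ 16 in the plane z = 4, with upward unit normal n̂ = ẑ. By Stokes' theorem,

    ∮_C F · dr = ∬_S (∇ × F) · n̂ dS = ∬_D (curl F)_z dA,

where D is the disk x^2 + y^2 ≤ 16.

Compute the curl of F = (-22y, 44x, 22z):
    (∇ × F)_x = ∂F_z/∂y - ∂F_y/∂z = 0,
    (∇ × F)_y = ∂F_x/∂z - ∂F_z/∂x = 0,
    (∇ × F)_z = ∂F_y/∂x - ∂F_x/∂y = 66.

On z = 4, (curl F)_z = 66.

Convert to polar (x = r cos θ, y = r sin θ, dA = r dr dθ); the integrand becomes 66, so

    ∬_D (curl F)_z dA = ∫_0^{2π} ∫_0^{4} (66) · r dr dθ.

Inner (r from 0 to 4): 528.
Outer (θ from 0 to 2π): 1056π.

Therefore ∮_C F · dr = 1056π.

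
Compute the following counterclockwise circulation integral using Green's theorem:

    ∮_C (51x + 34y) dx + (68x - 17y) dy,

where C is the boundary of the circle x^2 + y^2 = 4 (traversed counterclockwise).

Green's theorem converts the closed line integral into a double integral over the enclosed region D:

    ∮_C P dx + Q dy = ∬_D (∂Q/∂x - ∂P/∂y) dA.

Here P = 51x + 34y, Q = 68x - 17y, so

    ∂Q/∂x = 68,    ∂P/∂y = 34,
    ∂Q/∂x - ∂P/∂y = 34.

D is the region x^2 + y^2 ≤ 4. Evaluating the double integral:

In polar coordinates (x = r cos θ, y = r sin θ, dA = r dr dθ) the integrand becomes 34, so

    ∬_D (34) dA = ∫_0^{2π} ∫_0^{2} (34) · r dr dθ.

Inner (r from 0 to 2): 68.
Outer (θ from 0 to 2π): 136π.

Therefore ∮_C P dx + Q dy = 136π.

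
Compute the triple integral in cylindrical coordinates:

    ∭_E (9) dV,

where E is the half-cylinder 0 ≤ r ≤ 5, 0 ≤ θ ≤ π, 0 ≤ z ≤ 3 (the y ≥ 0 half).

In cylindrical coordinates, x = r cos(θ), y = r sin(θ), z = z, and dV = r dr dθ dz.

The integrand becomes 9, so

    ∭_E (9) dV = ∫_{0}^{π} ∫_{0}^{5} ∫_{0}^{3} (9) · r dz dr dθ.

Inner (z): 27r.
Middle (r from 0 to 5): 675/2.
Outer (θ): 675π/2.

Therefore the triple integral equals 675π/2.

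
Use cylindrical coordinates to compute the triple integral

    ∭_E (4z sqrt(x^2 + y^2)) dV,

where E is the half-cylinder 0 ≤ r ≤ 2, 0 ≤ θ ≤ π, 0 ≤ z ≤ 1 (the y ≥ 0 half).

In cylindrical coordinates, x = r cos(θ), y = r sin(θ), z = z, and dV = r dr dθ dz.

The integrand becomes 4r z, so

    ∭_E (4z sqrt(x^2 + y^2)) dV = ∫_{0}^{π} ∫_{0}^{2} ∫_{0}^{1} (4r z) · r dz dr dθ.

Inner (z): 2r^2.
Middle (r from 0 to 2): 16/3.
Outer (θ): 16π/3.

Therefore the triple integral equals 16π/3.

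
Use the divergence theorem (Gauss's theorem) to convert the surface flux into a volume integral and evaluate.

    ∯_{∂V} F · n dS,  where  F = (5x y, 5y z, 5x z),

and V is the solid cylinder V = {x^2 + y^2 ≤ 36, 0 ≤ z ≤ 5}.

By the divergence theorem,

    ∯_{∂V} F · n dS = ∭_V (∇ · F) dV.

Compute the divergence:
    ∇ · F = ∂F_x/∂x + ∂F_y/∂y + ∂F_z/∂z = 5y + 5z + 5x = 5x + 5y + 5z.

In cylindrical coordinates, x = r cos(θ), y = r sin(θ), z = z, dV = r dr dθ dz, with 0 ≤ r ≤ 6, 0 ≤ θ ≤ 2π, 0 ≤ z ≤ 5.

The integrand, after substitution and multiplying by the volume element, becomes (5sqrt(2)r sin(θ + π/4) + 5z) · r, so

    ∭_V (∇·F) dV = ∫_0^{2π} ∫_0^{6} ∫_0^{5} (5sqrt(2)r sin(θ + π/4) + 5z) · r dz dr dθ.

Inner (z from 0 to 5): 25r (2sqrt(2)r sin(θ + π/4) + 5)/2.
Middle (r from 0 to 6): 1800sqrt(2)sin(θ + π/4) + 1125.
Outer (θ from 0 to 2π): 2250π.

Therefore ∯_{∂V} F · n dS = 2250π.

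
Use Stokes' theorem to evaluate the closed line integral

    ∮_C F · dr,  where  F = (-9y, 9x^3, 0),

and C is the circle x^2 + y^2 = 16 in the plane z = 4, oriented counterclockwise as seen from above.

Let S be the flat disk x^2 + y^2 ≤ 16 in the plane z = 4, with upward unit normal n̂ = ẑ. By Stokes' theorem,

    ∮_C F · dr = ∬_S (∇ × F) · n̂ dS = ∬_D (curl F)_z dA,

where D is the disk x^2 + y^2 ≤ 16.

Compute the curl of F = (-9y, 9x^3, 0):
    (∇ × F)_x = ∂F_z/∂y - ∂F_y/∂z = 0,
    (∇ × F)_y = ∂F_x/∂z - ∂F_z/∂x = 0,
    (∇ × F)_z = ∂F_y/∂x - ∂F_x/∂y = 27x^2 + 9.

On z = 4, (curl F)_z = 27x^2 + 9.

Convert to polar (x = r cos θ, y = r sin θ, dA = r dr dθ); the integrand becomes 27r^2cos(θ)^2 + 9, so

    ∬_D (curl F)_z dA = ∫_0^{2π} ∫_0^{4} (27r^2cos(θ)^2 + 9) · r dr dθ.

Inner (r from 0 to 4): 1728cos(θ)^2 + 72.
Outer (θ from 0 to 2π): 1872π.

Therefore ∮_C F · dr = 1872π.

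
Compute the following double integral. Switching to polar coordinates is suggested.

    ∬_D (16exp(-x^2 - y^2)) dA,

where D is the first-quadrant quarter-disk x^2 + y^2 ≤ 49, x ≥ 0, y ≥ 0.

The region D is 0 ≤ r ≤ 7, 0 ≤ θ ≤ π/2 in polar coordinates, where x = r cos(θ), y = r sin(θ), and dA = r dr dθ.

Under the substitution, the integrand becomes 16exp(-r^2), so

    ∬_D (16exp(-x^2 - y^2)) dA = ∫_{0}^{π/2} ∫_{0}^{7} (16exp(-r^2)) · r dr dθ.

Inner integral (in r): ∫_{0}^{7} (16exp(-r^2)) · r dr = 8 - 8exp(-49).

Outer integral (in θ): ∫_{0}^{π/2} (8 - 8exp(-49)) dθ = -4π exp(-49) + 4π.

Therefore ∬_D (16exp(-x^2 - y^2)) dA = -4π exp(-49) + 4π.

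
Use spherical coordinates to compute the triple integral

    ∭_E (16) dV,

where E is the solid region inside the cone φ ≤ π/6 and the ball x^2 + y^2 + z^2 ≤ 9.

In spherical coordinates, x = ρ sin(φ) cos(θ), y = ρ sin(φ) sin(θ), z = ρ cos(φ), and dV = ρ^2 sin(φ) dρ dφ dθ.

The integrand becomes 16, so

    ∭_E (16) dV = ∫_{0}^{2π} ∫_{0}^{π/6} ∫_{0}^{3} (16) · ρ^2 sin(φ) dρ dφ dθ.

Inner (ρ): 144sin(φ).
Middle (φ): 144 - 72sqrt(3).
Outer (θ): 144π (2 - sqrt(3)).

Therefore the triple integral equals 144π (2 - sqrt(3)).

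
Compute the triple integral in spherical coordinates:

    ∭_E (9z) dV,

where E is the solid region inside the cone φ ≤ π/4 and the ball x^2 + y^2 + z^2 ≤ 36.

In spherical coordinates, x = ρ sin(φ) cos(θ), y = ρ sin(φ) sin(θ), z = ρ cos(φ), and dV = ρ^2 sin(φ) dρ dφ dθ.

The integrand becomes 9ρ cos(φ), so

    ∭_E (9z) dV = ∫_{0}^{2π} ∫_{0}^{π/4} ∫_{0}^{6} (9ρ cos(φ)) · ρ^2 sin(φ) dρ dφ dθ.

Inner (ρ): 1458sin(2φ).
Middle (φ): 729.
Outer (θ): 1458π.

Therefore the triple integral equals 1458π.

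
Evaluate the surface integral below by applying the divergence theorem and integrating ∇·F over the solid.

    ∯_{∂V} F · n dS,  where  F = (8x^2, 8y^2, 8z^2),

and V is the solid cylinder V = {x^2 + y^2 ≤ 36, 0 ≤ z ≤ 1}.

By the divergence theorem,

    ∯_{∂V} F · n dS = ∭_V (∇ · F) dV.

Compute the divergence:
    ∇ · F = ∂F_x/∂x + ∂F_y/∂y + ∂F_z/∂z = 16x + 16y + 16z.

In cylindrical coordinates, x = r cos(θ), y = r sin(θ), z = z, dV = r dr dθ dz, with 0 ≤ r ≤ 6, 0 ≤ θ ≤ 2π, 0 ≤ z ≤ 1.

The integrand, after substitution and multiplying by the volume element, becomes (16sqrt(2)r sin(θ + π/4) + 16z) · r, so

    ∭_V (∇·F) dV = ∫_0^{2π} ∫_0^{6} ∫_0^{1} (16sqrt(2)r sin(θ + π/4) + 16z) · r dz dr dθ.

Inner (z from 0 to 1): 8r (2sqrt(2)r sin(θ + π/4) + 1).
Middle (r from 0 to 6): 1152sqrt(2)sin(θ + π/4) + 144.
Outer (θ from 0 to 2π): 288π.

Therefore ∯_{∂V} F · n dS = 288π.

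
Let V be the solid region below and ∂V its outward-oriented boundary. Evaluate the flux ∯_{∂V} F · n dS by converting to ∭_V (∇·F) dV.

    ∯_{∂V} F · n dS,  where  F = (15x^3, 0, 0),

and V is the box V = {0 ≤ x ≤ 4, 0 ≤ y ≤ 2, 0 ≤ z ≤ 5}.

By the divergence theorem,

    ∯_{∂V} F · n dS = ∭_V (∇ · F) dV.

Compute the divergence:
    ∇ · F = ∂F_x/∂x + ∂F_y/∂y + ∂F_z/∂z = 45x^2 + 0 + 0 = 45x^2.

V is a rectangular box, so dV = dx dy dz with 0 ≤ x ≤ 4, 0 ≤ y ≤ 2, 0 ≤ z ≤ 5.

Integrate (45x^2) over V as an iterated integral:

    ∭_V (∇·F) dV = ∫_0^{4} ∫_0^{2} ∫_0^{5} (45x^2) dz dy dx.

Inner (z from 0 to 5): 225x^2.
Middle (y from 0 to 2): 450x^2.
Outer (x from 0 to 4): 9600.

Therefore ∯_{∂V} F · n dS = 9600.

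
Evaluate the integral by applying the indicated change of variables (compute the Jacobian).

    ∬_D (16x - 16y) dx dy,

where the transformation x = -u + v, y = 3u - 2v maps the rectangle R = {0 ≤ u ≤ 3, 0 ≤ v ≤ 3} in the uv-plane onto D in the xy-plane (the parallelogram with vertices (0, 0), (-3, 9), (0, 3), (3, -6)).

Compute the Jacobian determinant of (x, y) with respect to (u, v):

    ∂(x,y)/∂(u,v) = | -1  1 | = (-1)(-2) - (1)(3) = -1.
                   | 3  -2 |

Its absolute value is |J| = 1 (the area scaling factor).

Substituting x = -u + v, y = 3u - 2v into the integrand,

    16x - 16y → -64u + 48v,

so the integral becomes

    ∬_R (-64u + 48v) · |J| du dv = ∫_0^3 ∫_0^3 (-64u + 48v) dv du.

Inner (v): 216 - 192u.
Outer (u): -216.

Therefore ∬_D (16x - 16y) dx dy = -216.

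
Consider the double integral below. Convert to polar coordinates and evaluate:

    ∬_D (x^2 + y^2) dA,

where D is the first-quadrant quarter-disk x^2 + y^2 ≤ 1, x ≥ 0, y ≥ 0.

The region D is 0 ≤ r ≤ 1, 0 ≤ θ ≤ π/2 in polar coordinates, where x = r cos(θ), y = r sin(θ), and dA = r dr dθ.

Under the substitution, the integrand becomes r^2, so

    ∬_D (x^2 + y^2) dA = ∫_{0}^{π/2} ∫_{0}^{1} (r^2) · r dr dθ.

Inner integral (in r): ∫_{0}^{1} (r^2) · r dr = 1/4.

Outer integral (in θ): ∫_{0}^{π/2} (1/4) dθ = π/8.

Therefore ∬_D (x^2 + y^2) dA = π/8.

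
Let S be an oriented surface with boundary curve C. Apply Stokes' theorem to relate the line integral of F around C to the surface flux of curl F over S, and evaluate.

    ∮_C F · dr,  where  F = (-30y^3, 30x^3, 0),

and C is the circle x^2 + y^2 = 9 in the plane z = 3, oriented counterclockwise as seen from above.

Let S be the flat disk x^2 + y^2 ≤ 9 in the plane z = 3, with upward unit normal n̂ = ẑ. By Stokes' theorem,

    ∮_C F · dr = ∬_S (∇ × F) · n̂ dS = ∬_D (curl F)_z dA,

where D is the disk x^2 + y^2 ≤ 9.

Compute the curl of F = (-30y^3, 30x^3, 0):
    (∇ × F)_x = ∂F_z/∂y - ∂F_y/∂z = 0,
    (∇ × F)_y = ∂F_x/∂z - ∂F_z/∂x = 0,
    (∇ × F)_z = ∂F_y/∂x - ∂F_x/∂y = 90x^2 + 90y^2.

On z = 3, (curl F)_z = 90x^2 + 90y^2.

Convert to polar (x = r cos θ, y = r sin θ, dA = r dr dθ); the integrand becomes 90r^2, so

    ∬_D (curl F)_z dA = ∫_0^{2π} ∫_0^{3} (90r^2) · r dr dθ.

Inner (r from 0 to 3): 3645/2.
Outer (θ from 0 to 2π): 3645π.

Therefore ∮_C F · dr = 3645π.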